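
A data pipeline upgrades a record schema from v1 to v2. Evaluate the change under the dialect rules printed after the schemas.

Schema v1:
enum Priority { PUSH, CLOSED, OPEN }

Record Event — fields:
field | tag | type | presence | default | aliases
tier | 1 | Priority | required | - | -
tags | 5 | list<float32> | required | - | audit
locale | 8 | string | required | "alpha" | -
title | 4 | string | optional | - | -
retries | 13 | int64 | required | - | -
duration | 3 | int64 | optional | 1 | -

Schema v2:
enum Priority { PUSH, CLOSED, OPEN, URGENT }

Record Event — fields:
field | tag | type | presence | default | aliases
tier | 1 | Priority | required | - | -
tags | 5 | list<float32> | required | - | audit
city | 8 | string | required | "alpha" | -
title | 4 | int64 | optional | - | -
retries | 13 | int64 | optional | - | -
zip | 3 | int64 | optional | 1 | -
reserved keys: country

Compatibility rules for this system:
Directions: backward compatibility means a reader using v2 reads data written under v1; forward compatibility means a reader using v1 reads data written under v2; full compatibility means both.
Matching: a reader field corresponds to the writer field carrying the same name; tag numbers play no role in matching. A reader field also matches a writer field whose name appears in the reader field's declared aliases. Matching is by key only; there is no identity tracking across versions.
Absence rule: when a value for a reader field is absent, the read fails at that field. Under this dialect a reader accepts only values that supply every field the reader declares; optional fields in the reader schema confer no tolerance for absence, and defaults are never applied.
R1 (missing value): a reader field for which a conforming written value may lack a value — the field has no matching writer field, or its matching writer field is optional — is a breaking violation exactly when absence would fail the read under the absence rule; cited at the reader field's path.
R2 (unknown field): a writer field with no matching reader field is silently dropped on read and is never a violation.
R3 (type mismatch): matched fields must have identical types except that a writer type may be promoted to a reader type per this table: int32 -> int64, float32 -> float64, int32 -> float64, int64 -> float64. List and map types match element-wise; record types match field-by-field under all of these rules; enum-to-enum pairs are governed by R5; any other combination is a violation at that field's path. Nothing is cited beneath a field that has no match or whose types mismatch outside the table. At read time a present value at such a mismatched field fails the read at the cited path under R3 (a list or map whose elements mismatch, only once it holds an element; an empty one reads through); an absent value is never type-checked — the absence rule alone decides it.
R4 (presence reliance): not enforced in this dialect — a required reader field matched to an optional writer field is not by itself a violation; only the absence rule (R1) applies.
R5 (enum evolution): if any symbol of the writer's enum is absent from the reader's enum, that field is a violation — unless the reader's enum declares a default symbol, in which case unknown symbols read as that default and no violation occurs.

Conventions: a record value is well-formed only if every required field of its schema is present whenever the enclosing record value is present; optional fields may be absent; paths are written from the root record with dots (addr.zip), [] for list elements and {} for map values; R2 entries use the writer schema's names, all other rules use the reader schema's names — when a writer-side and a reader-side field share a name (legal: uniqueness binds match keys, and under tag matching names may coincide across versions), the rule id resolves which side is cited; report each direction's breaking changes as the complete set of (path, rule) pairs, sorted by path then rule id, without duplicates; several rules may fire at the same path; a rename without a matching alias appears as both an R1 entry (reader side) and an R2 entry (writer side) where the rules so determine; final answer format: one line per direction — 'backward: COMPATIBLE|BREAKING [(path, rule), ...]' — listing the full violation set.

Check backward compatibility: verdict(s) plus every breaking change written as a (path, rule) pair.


the writer's type comes first in each Event pair
backward on Event — v2 reading data written by v1:
  writer required, Priority -> Priority: reader tier maps from writer tier
  writer required, list<float32> -> list<float32>: reader tags maps from writer tags
  city: no writer match
  writer optional, string -> int64: reader title maps from writer title
  writer required, int64 -> int64: reader retries maps from writer retries
  zip: no writer match
  writer locale: unknown to reader
  writer duration: unknown to reader
  violation R1 at city
  violation R1 at title
  violation R3 at title
  violation R1 at zip
  => backward: BREAKING (4)
the other Event changes do not affect what is asked:
  enum Priority (field tier in record Event): symbol URGENT added -> affects forward compatibility only, which is not asked
  field retries in record Event: required changed to optional -> affects forward compatibility only, which is not asked

backward: BREAKING [(city, R1), (title, R1), (title, R3), (zip, R1)]


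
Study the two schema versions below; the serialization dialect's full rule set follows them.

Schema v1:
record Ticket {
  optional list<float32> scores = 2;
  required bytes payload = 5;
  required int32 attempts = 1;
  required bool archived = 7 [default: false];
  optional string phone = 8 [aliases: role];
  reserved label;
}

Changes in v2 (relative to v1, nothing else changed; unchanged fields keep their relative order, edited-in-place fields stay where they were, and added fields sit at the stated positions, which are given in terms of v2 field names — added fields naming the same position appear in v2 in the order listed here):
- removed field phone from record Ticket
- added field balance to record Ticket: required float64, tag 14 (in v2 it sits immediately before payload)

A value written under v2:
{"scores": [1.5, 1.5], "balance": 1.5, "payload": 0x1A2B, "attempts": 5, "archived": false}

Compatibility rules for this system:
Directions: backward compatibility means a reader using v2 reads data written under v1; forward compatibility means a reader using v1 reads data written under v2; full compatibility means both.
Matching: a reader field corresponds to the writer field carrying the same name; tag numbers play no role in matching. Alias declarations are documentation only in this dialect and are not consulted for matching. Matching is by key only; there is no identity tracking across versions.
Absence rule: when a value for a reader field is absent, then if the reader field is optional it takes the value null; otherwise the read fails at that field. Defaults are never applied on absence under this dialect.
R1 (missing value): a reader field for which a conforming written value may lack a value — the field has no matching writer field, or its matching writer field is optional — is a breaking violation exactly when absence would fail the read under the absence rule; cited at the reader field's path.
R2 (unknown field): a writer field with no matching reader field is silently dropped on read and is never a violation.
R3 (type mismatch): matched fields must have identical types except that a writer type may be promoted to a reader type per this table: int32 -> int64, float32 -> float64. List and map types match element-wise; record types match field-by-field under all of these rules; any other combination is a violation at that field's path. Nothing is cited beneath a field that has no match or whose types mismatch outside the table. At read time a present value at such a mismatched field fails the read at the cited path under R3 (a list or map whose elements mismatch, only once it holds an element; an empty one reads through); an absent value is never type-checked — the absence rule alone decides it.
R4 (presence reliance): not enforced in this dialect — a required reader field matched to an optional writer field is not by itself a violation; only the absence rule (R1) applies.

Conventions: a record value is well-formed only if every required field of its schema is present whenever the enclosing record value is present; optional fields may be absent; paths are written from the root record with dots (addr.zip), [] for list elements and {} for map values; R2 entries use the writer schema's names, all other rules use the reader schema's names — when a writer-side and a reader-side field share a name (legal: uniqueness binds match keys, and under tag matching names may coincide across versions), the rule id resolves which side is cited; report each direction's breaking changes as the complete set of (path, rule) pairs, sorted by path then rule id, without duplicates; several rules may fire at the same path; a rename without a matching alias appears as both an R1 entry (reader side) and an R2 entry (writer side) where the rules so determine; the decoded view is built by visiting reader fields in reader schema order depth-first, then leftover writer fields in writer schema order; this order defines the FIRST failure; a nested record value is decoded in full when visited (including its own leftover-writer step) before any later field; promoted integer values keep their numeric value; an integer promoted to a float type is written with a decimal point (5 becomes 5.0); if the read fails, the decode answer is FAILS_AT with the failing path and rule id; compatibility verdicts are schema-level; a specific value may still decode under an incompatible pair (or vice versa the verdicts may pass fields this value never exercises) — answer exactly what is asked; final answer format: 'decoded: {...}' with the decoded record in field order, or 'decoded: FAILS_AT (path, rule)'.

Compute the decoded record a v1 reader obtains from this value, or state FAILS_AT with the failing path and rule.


arrows below run writer -> reader for Ticket
migrating the Ticket value to v1:
  scores := [1.5, 1.5]
  payload := 0x1A2B
  attempts := 5
  archived := false
  phone := null (not supplied -> null)
  writer balance: unmatched, discarded
  => decoded: {"scores": [1.5, 1.5], "payload": 0x1A2B, "attempts": 5, "archived": false, "phone": null}
checking off the Ticket differences that do not matter here:
  removed field phone from record Ticket -> triggers nothing under the printed rules; the Ticket answer is the same either way
  added field balance to record Ticket: required float64, tag 14 (in v2 it sits immediately before payload) -> matters for Ticket compatibility verdicts, not for this value's decode

decoded: {"scores": [1.5, 1.5], "payload": 0x1A2B, "attempts": 5, "archived": false, "phone": null}


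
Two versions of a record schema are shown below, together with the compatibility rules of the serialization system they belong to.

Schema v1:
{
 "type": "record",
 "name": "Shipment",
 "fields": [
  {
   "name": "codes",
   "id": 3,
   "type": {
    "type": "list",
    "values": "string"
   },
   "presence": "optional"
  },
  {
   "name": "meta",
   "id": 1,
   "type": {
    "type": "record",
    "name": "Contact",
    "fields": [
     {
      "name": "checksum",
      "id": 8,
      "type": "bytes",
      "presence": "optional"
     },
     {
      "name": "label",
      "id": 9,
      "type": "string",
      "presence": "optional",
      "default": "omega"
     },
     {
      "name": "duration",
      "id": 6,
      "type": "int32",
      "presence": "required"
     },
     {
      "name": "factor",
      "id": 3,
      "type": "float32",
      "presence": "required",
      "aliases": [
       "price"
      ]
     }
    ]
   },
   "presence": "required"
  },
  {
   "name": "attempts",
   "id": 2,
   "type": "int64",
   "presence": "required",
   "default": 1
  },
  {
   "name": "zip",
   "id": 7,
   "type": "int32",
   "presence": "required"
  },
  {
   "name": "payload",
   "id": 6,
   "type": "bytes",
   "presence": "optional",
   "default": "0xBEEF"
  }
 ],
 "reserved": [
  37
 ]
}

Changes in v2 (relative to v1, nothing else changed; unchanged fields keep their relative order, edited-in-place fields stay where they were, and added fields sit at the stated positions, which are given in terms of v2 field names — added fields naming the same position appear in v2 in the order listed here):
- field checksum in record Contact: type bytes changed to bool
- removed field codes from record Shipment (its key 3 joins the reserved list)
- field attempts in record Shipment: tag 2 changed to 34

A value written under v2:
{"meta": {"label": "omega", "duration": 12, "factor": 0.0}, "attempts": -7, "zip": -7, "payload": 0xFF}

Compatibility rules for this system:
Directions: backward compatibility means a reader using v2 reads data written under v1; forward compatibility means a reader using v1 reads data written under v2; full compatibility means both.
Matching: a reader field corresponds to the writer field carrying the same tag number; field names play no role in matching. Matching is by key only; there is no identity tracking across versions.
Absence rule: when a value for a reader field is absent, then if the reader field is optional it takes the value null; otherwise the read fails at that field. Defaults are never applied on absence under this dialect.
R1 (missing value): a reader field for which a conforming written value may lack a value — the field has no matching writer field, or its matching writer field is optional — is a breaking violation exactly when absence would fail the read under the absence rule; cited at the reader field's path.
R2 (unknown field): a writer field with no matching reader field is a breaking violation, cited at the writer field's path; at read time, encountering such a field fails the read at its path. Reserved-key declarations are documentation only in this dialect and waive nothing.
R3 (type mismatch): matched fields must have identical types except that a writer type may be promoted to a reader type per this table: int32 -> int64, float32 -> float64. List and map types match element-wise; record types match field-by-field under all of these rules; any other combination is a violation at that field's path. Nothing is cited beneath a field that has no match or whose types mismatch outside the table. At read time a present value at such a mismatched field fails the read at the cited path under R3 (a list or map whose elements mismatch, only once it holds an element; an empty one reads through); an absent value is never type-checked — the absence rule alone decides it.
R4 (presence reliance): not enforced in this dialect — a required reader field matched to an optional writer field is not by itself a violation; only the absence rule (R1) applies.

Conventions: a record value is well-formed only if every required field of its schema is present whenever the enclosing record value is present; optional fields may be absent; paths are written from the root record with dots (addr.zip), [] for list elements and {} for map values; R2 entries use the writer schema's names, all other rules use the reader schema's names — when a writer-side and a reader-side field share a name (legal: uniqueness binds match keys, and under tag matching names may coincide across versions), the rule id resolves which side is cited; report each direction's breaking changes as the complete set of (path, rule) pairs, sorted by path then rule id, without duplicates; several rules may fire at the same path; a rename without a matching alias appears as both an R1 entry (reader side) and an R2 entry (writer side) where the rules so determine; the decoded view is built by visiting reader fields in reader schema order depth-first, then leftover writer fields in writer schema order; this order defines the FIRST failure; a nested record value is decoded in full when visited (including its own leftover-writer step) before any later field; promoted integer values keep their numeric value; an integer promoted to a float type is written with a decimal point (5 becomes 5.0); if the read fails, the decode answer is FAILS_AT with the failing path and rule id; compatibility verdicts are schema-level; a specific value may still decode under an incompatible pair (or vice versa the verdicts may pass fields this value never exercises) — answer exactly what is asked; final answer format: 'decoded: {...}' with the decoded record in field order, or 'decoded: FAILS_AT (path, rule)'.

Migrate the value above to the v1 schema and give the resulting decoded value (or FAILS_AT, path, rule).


each type pair in Shipment: writer, then reader
decode walk for Shipment under reader schema v1:
  codes := null (not supplied -> null)
  meta.checksum := null (not supplied -> null)
  meta.label := "omega"
  meta.duration := 12
  meta.factor := 0.0
  read fails at attempts under R1 (no fill)
  => FAILS_AT (attempts, R1)
ruling out the remaining Shipment differences:
  field checksum in record Contact: type bytes changed to bool -> changes Shipment's schema-level verdicts only — the decode of this value is the same
  removed field codes from record Shipment (its key 3 joins the reserved list) -> changes Shipment's schema-level verdicts only — the decode of this value is the same

decoded: FAILS_AT (attempts, R1)


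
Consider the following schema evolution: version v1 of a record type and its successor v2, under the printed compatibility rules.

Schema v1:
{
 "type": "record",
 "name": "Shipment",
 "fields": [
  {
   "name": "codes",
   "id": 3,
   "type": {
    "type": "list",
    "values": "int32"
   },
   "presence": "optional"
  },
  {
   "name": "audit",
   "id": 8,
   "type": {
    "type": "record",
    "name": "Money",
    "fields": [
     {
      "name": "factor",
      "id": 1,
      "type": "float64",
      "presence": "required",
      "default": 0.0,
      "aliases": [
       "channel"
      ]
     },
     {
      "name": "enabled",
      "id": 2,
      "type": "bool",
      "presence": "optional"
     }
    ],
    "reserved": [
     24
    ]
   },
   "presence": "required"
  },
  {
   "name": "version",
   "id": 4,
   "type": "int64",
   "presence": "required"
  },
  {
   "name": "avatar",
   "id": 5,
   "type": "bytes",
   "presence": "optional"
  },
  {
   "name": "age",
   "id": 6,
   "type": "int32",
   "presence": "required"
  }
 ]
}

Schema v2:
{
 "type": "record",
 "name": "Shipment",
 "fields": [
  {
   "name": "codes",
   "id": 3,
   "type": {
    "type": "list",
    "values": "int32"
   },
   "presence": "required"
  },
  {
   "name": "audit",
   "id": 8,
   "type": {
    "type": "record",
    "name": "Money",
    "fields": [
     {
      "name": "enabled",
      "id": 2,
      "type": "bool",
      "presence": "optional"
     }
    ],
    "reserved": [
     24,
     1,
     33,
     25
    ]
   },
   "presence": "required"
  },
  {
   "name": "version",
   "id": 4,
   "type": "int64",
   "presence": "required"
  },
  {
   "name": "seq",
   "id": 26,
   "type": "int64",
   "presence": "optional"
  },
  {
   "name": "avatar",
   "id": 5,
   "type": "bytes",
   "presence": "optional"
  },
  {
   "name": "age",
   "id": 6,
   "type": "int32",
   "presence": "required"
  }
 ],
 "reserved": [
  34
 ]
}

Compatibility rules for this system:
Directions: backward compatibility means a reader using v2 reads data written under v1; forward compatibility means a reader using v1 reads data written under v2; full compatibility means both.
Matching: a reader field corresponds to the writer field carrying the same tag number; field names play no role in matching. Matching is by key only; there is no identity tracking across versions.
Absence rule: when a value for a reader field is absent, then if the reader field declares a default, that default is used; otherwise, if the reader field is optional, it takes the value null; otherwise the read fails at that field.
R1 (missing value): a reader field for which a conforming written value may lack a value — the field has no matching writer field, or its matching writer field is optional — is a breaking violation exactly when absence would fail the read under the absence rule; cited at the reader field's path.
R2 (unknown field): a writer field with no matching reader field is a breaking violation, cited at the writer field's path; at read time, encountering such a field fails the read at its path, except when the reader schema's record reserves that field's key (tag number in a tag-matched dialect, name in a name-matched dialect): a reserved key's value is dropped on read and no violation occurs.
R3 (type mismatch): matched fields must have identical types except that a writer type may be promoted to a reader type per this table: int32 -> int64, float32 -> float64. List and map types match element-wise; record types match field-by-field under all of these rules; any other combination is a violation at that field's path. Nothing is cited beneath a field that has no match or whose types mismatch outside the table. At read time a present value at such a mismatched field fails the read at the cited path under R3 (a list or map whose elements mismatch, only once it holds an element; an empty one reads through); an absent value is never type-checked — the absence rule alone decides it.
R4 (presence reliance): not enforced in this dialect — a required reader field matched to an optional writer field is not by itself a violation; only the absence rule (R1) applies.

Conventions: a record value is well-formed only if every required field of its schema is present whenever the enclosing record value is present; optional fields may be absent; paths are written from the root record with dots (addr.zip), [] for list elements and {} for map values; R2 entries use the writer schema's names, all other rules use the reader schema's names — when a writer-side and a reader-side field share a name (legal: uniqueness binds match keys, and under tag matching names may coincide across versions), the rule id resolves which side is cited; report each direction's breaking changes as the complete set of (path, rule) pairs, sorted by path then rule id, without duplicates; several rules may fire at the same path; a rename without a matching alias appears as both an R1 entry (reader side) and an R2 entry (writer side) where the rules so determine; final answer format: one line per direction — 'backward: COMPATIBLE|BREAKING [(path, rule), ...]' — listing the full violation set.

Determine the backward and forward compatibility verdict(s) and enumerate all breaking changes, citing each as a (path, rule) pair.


arrows below run writer -> reader for Shipment
backward pass over Shipment, reader schema v2, writer schema v1:
  writer optional, list<int32> -> list<int32>: reader codes maps from writer codes
  writer required, Money -> Money: reader audit maps from writer audit
  writer required, int64 -> int64: reader version maps from writer version
  seq: no writer-side match
  writer optional, bytes -> bytes: reader avatar maps from writer avatar
  writer required, int32 -> int32: reader age maps from writer age
  writer optional, bool -> bool: reader audit.enabled maps from writer audit.enabled
  writer field audit.factor has no reader counterpart
  violation R1 at codes
  => backward verdict for Shipment: BREAKING, 1 violation(s)
forward pass over Shipment, reader schema v1, writer schema v2:
  writer required, list<int32> -> list<int32>: reader codes maps from writer codes
  writer required, Money -> Money: reader audit maps from writer audit
  writer required, int64 -> int64: reader version maps from writer version
  writer optional, bytes -> bytes: reader avatar maps from writer avatar
  writer required, int32 -> int32: reader age maps from writer age
  writer field seq has no reader counterpart
  audit.factor: no writer-side match
  writer optional, bool -> bool: reader audit.enabled maps from writer audit.enabled
  violation R2 at seq
  => forward verdict for Shipment: BREAKING, 1 violation(s)

backward: BREAKING [(codes, R1)]; forward: BREAKING [(seq, R2)]


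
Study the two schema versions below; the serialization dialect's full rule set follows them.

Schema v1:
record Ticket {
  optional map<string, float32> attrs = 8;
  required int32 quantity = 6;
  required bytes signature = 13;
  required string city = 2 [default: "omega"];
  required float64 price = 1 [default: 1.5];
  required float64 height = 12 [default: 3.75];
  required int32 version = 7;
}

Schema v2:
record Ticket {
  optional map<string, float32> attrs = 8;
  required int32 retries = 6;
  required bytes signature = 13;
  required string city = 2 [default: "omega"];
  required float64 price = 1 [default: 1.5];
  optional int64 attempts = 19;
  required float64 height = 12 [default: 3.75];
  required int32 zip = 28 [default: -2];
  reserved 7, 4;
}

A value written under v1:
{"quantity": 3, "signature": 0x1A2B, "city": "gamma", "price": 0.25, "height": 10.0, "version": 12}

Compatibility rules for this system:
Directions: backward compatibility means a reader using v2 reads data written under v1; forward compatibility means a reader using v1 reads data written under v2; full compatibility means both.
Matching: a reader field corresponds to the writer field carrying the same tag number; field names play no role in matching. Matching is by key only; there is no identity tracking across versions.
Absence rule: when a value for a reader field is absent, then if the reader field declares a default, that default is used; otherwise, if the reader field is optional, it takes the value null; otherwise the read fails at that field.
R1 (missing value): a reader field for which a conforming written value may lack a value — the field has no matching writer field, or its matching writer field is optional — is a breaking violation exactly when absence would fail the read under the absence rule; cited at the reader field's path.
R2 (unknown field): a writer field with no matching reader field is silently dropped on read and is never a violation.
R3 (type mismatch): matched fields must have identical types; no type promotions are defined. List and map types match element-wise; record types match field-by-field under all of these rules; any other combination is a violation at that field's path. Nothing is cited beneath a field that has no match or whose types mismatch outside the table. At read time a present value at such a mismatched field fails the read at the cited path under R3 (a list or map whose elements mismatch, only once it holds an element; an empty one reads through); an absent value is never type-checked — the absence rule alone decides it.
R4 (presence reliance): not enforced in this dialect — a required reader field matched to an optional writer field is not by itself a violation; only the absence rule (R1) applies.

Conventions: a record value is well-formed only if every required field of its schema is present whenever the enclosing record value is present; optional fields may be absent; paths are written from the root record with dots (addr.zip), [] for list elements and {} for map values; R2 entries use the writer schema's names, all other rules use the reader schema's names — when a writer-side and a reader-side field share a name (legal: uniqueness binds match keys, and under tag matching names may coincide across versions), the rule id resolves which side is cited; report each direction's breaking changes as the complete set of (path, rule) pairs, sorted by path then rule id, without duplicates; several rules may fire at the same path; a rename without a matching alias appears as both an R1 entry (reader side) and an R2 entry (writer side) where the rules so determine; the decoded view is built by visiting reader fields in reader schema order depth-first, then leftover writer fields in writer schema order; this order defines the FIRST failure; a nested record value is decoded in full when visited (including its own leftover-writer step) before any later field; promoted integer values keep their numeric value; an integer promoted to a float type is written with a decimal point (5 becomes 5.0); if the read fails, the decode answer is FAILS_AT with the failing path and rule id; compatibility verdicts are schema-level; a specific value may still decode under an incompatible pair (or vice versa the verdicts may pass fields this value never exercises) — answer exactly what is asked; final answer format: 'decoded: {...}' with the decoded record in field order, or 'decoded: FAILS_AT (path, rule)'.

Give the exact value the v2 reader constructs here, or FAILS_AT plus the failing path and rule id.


arrows below run writer -> reader for Ticket
migrating the Ticket value to v2:
  attrs := null (not supplied -> null)
  retries := 3 (from writer quantity)
  signature := 0x1A2B
  city := "gamma"
  price := 0.25
  attempts := null (not supplied -> null)
  height := 10.0
  zip := -2 (no value, default fills)
  writer version: unmatched, discarded
  => decoded: {"attrs": null, "retries": 3, "signature": 0x1A2B, "city": "gamma", "price": 0.25, "attempts": null, "height": 10.0, "zip": -2}

decoded: {"attrs": null, "retries": 3, "signature": 0x1A2B, "city": "gamma", "price": 0.25, "attempts": null, "height": 10.0, "zip": -2}


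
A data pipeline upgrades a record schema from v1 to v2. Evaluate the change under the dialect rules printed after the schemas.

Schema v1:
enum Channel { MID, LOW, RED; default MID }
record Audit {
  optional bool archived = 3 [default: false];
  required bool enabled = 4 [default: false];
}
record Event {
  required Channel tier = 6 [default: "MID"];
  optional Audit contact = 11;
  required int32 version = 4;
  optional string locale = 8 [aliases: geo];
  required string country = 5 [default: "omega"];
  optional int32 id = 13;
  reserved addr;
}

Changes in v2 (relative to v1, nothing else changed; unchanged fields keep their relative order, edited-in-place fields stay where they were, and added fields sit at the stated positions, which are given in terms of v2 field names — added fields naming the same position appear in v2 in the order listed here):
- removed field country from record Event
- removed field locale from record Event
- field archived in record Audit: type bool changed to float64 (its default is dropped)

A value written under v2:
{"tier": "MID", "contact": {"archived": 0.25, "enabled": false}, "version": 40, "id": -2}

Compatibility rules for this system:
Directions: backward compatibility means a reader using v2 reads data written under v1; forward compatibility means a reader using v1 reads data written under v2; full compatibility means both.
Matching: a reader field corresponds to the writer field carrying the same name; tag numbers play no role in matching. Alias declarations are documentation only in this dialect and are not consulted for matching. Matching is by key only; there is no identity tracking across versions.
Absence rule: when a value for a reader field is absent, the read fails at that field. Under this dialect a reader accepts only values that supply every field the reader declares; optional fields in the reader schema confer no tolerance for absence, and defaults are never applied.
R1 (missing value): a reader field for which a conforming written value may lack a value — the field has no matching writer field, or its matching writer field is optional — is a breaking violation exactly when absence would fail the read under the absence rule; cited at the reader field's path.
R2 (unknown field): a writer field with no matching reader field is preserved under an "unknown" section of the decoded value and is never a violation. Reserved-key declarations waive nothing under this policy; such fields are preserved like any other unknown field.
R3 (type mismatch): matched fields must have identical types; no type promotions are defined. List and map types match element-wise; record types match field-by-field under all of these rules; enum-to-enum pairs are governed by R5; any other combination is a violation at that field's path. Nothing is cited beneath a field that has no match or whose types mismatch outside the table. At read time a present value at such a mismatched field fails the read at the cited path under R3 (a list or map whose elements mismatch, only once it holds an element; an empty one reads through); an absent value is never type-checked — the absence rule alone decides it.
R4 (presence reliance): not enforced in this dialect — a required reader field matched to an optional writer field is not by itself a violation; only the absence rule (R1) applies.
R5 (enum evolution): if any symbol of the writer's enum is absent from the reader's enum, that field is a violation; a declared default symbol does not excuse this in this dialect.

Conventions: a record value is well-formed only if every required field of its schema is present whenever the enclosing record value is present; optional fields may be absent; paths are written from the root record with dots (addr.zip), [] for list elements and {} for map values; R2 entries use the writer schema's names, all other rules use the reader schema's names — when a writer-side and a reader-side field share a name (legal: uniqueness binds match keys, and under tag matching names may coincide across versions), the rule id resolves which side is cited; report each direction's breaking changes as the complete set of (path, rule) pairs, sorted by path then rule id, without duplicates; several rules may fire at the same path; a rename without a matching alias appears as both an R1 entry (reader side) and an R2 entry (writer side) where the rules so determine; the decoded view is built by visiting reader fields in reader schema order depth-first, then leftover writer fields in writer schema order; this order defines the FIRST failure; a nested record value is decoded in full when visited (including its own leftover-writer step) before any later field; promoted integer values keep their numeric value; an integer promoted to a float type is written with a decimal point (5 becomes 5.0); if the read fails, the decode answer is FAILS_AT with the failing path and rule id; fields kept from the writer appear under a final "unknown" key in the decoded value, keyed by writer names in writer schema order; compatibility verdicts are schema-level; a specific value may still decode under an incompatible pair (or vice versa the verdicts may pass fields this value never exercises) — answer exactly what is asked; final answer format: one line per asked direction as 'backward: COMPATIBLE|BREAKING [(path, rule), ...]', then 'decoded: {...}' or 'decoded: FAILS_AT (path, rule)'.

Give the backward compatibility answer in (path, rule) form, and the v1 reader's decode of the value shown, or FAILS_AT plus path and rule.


backward: BREAKING [(contact, R1), (contact.archived, R1), (contact.archived, R3), (id, R1)]; decoded: FAILS_AT (contact.archived, R3)

arrows below run writer -> reader for Event
checking backward for Event: reader v2 against writer v1:
  Channel -> Channel, writer required: tier aligns to tier
  Audit -> Audit, writer optional: contact aligns to contact
  int32 -> int32, writer required: version aligns to version
  int32 -> int32, writer optional: id aligns to id
  leftover writer field: locale
  leftover writer field: country
  bool -> float64, writer optional: contact.archived aligns to contact.archived
  bool -> bool, writer required: contact.enabled aligns to contact.enabled
  violation R1 at contact
  violation R1 at contact.archived
  violation R3 at contact.archived
  violation R1 at id
  => backward verdict for Event: BREAKING, 4 violation(s)
decode walk for Event under reader schema v1:
  tier := "MID"
  read fails at contact.archived under R3
  => FAILS_AT (contact.archived, R3)
diffs on Event not affecting the asked answer:
  removed field country from record Event -> fires only in the forward direction of Event, which is not asked here


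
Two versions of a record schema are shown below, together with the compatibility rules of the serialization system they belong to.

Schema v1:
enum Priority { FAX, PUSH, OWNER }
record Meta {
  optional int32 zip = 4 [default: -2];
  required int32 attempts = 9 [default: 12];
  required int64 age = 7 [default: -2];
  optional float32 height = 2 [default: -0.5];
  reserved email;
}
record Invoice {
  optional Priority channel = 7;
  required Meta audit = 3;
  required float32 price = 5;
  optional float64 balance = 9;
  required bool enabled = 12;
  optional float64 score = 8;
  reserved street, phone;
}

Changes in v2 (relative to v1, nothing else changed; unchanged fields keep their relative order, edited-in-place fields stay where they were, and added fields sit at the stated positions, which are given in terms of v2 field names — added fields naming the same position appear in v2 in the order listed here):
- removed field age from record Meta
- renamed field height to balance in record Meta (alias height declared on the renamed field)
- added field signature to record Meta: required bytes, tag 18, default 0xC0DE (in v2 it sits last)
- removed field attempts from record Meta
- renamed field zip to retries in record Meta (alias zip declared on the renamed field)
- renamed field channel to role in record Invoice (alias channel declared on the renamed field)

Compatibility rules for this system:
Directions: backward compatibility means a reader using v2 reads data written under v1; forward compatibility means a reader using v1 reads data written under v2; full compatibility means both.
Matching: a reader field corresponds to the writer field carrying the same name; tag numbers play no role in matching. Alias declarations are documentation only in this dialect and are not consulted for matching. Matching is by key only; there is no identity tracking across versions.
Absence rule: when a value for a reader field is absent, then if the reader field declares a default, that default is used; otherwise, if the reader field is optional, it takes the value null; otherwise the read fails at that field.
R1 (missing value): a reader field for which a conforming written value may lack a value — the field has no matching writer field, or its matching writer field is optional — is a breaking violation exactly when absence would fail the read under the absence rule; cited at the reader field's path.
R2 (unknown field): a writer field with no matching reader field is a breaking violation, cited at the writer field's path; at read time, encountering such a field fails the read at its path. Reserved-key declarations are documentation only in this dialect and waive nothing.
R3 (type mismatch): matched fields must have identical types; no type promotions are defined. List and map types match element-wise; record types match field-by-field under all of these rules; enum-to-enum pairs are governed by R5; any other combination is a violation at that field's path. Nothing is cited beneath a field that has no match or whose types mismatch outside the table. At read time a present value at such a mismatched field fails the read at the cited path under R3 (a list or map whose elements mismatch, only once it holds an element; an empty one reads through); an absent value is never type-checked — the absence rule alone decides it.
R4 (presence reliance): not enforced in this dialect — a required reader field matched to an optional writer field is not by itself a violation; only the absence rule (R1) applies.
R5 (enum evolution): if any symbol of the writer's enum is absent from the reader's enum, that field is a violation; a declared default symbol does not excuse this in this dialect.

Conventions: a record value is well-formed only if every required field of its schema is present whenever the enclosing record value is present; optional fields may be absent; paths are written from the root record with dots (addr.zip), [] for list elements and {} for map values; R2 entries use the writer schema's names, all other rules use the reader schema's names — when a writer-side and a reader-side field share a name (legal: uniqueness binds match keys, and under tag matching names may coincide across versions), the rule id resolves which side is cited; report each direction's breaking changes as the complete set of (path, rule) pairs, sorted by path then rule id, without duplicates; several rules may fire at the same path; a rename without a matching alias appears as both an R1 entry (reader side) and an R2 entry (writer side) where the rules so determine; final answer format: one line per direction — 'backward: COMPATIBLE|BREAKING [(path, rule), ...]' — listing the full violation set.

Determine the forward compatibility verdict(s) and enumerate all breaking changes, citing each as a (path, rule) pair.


each type pair in Invoice: writer, then reader
forward on Invoice — v1 reading data written by v2:
  channel: no writer-side match
  writer required, Meta -> Meta: reader audit maps from writer audit
  writer required, float32 -> float32: reader price maps from writer price
  writer optional, float64 -> float64: reader balance maps from writer balance
  writer required, bool -> bool: reader enabled maps from writer enabled
  writer optional, float64 -> float64: reader score maps from writer score
  leftover writer field: role
  audit.zip: no writer-side match
  audit.attempts: no writer-side match
  audit.age: no writer-side match
  audit.height: no writer-side match
  leftover writer field: audit.retries
  leftover writer field: audit.balance
  leftover writer field: audit.signature
  violation R2 at audit.balance
  violation R2 at audit.retries
  violation R2 at audit.signature
  violation R2 at role
  => forward verdict for Invoice: BREAKING, 4 violation(s)
the other Invoice changes do not affect what is asked:
  removed field age from record Meta -> its effect on Invoice is confined to the backward direction, not asked
  removed field attempts from record Meta -> its effect on Invoice is confined to the backward direction, not asked

forward: BREAKING [(audit.balance, R2), (audit.retries, R2), (audit.signature, R2), (role, R2)]
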